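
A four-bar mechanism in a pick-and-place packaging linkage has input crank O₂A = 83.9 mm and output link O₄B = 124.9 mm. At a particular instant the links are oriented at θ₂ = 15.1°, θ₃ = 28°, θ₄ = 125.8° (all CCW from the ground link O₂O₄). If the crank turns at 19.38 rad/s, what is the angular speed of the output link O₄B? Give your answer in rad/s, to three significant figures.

2.93

ω₂ = 19.38 rad/s
Differentiating the loop-closure r₂e^{iθ₂}+r₃e^{iθ₃}=r₁+r₄e^{iθ₄} gives r₂ω₂e^{iθ₂}+r₃ω₃e^{iθ₃}=r₄ω₄e^{iθ₄}.
Eliminating the other unknown: ω₄ = r₂ω₂ sin(θ₂−θ₃) / [r₄ sin(θ₄−θ₃)].
Numerator sine = -0.22325; denominator sine = +0.99075.
Result = 0.0839·19.38·(-0.22325) / (0.1249·(+0.99075)) = -2.9335 rad/s; magnitude 2.9335 rad/s.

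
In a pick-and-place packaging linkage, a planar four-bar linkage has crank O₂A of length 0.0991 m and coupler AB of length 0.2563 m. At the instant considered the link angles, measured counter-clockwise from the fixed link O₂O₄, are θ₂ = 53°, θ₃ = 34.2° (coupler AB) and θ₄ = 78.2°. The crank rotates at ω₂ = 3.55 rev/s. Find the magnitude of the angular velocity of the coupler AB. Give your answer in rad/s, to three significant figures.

5.29

ω₂ = 22.31 rad/s (from 3.55 rev/s).
Differentiating the loop-closure r₂e^{iθ₂}+r₃e^{iθ₃}=r₁+r₄e^{iθ₄} gives r₂ω₂e^{iθ₂}+r₃ω₃e^{iθ₃}=r₄ω₄e^{iθ₄}.
Eliminating the other unknown: ω₃ = r₂ω₂ sin(θ₄−θ₂) / [r₃ sin(θ₃−θ₄)].
Numerator sine = +0.42578; denominator sine = -0.69466.
Result = 0.0991·22.31·(+0.42578) / (0.2563·(-0.69466)) = -5.2862 rad/s; magnitude 5.2862 rad/s.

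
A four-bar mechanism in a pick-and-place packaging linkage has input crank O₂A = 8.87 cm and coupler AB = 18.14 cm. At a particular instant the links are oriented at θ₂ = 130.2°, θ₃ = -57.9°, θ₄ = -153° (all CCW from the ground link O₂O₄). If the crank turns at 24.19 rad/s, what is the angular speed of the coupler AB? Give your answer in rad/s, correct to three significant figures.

ω₂ = 24.19 rad/s
Differentiating the loop-closure r₂e^{iθ₂}+r₃e^{iθ₃}=r₁+r₄e^{iθ₄} gives r₂ω₂e^{iθ₂}+r₃ω₃e^{iθ₃}=r₄ω₄e^{iθ₄}.
Eliminating the other unknown: ω₃ = r₂ω₂ sin(θ₄−θ₂) / [r₃ sin(θ₃−θ₄)].
Numerator sine = +0.97358; denominator sine = +0.99604.
Result = 0.0887·24.19·(+0.97358) / (0.1814·(+0.99604)) = +11.562 rad/s; magnitude 11.562 rad/s.

11.6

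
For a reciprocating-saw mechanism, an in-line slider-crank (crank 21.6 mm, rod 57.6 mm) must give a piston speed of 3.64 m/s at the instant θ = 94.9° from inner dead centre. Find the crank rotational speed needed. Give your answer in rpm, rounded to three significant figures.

1670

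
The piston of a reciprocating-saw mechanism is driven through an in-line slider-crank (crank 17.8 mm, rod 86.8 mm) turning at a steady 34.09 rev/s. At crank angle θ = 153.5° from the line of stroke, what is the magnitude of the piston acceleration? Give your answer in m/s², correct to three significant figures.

628

ω = 2π·34.1 = 214.2 rad/s
x(θ) = r cosθ + √(L² − r² sin²θ); with ω constant, a = ω²·d²x/dθ².
d²x/dθ² = −r cosθ − r²(cos2θ)/√u − r⁴ sin²2θ/(4u^{3/2}),  u = L² − r² sin²θ = 0.00747116 m².
Substituting r = 0.0178 m, L = 0.0868 m, θ = 153.5°: d²x/dθ² = +0.013699 m.
a = ω²·d²x/dθ² = (214.2)²·(+0.013699) = +628.5 m/s²;  |a| = 628.5 m/s².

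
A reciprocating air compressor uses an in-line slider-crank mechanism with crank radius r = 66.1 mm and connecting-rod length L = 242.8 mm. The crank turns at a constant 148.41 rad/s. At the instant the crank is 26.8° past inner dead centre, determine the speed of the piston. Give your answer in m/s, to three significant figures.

5.51

ω = 148.4 rad/s
For an in-line slider-crank, x = r cosθ + √(L² − r² sin²θ), so v = −rω sinθ·[1 + r cosθ/√(L² − r² sin²θ)].
With r = 0.0661 m, L = 0.2428 m, θ = 26.8°: √(L² − r² sin²θ) = 0.24096 m.
v = −0.0661·148.4·0.45088·[1 + 0.0661·0.89259/0.24096] = -5.506 m/s.
|v| = 5.506 m/s.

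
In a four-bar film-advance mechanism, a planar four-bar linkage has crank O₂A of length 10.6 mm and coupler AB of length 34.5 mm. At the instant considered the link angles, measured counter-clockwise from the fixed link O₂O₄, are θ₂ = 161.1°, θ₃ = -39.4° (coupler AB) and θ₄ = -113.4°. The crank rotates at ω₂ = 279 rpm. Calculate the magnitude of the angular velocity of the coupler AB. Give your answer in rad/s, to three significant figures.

9.31

ω₂ = 29.22 rad/s (from 279 rpm).
Differentiating the loop-closure r₂e^{iθ₂}+r₃e^{iθ₃}=r₁+r₄e^{iθ₄} gives r₂ω₂e^{iθ₂}+r₃ω₃e^{iθ₃}=r₄ω₄e^{iθ₄}.
Eliminating the other unknown: ω₃ = r₂ω₂ sin(θ₄−θ₂) / [r₃ sin(θ₃−θ₄)].
Numerator sine = +0.99692; denominator sine = +0.96126.
Result = 0.0106·29.22·(+0.99692) / (0.0345·(+0.96126)) = +9.3097 rad/s; magnitude 9.3097 rad/s.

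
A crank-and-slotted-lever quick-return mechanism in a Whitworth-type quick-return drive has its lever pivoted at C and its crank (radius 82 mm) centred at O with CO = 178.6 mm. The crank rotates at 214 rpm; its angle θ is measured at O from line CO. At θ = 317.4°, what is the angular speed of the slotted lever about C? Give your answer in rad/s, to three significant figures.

6.52

ω = 22.41 rad/s (from 214 rpm).
Crank pin A relative to C: A = (d + r cosθ, r sinθ); lever angle φ = atan2(r sinθ, d + r cosθ).
Differentiating tanφ: φ̇ = rω(d cosθ + r)/(d² + r² + 2dr cosθ).
d² + r² + 2dr cosθ = |CA|² = 0.0601825 m²;  d cosθ + r = +0.21347 m.
|ω_lever| = |0.082·22.41·+0.21347| / 0.0601825 = 6.518 rad/s.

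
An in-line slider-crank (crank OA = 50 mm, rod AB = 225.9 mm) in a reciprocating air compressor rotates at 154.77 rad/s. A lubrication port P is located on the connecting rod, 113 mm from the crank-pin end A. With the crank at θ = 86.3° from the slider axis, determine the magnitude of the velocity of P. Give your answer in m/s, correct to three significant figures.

7.78

ω = 154.8 rad/s.  Crank-pin speed |V_A| = rω = 7.7385 m/s, perpendicular to OA.
Rod angle: sinφ = −(r/L) sinθ ⇒ φ = -12.760°; ω_rod = −rω cosθ/√(L²−r²sin²θ) = -2.2666 rad/s.
V_P = V_A + ω_rod × AP, with AP = 0.113 m along the rod.
Components: V_Px = −rω sinθ − a·ω_rod·sinφ = -7.7789 m/s;  V_Py = rω cosθ + a·ω_rod·cosφ = +0.24958 m/s.
|V_P| = √(V_Px² + V_Py²) = 7.7829 m/s.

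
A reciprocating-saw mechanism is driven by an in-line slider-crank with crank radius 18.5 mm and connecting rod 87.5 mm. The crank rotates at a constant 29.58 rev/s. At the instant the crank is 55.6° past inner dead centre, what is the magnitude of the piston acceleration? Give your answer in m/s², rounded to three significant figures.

313

ω = 2π·29.6 = 185.9 rad/s
x(θ) = r cosθ + √(L² − r² sin²θ); with ω constant, a = ω²·d²x/dθ².
d²x/dθ² = −r cosθ − r²(cos2θ)/√u − r⁴ sin²2θ/(4u^{3/2}),  u = L² − r² sin²θ = 0.00742324 m².
Substituting r = 0.0185 m, L = 0.0875 m, θ = 55.6°: d²x/dθ² = -0.0090552 m.
a = ω²·d²x/dθ² = (185.9)²·(-0.0090552) = -312.79 m/s²;  |a| = 312.79 m/s².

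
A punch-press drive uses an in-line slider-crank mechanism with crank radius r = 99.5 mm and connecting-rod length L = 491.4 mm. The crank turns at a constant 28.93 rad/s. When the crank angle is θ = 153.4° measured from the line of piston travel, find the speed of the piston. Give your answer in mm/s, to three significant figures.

1050

ω = 28.93 rad/s
For an in-line slider-crank, x = r cosθ + √(L² − r² sin²θ), so v = −rω sinθ·[1 + r cosθ/√(L² − r² sin²θ)].
With r = 0.0995 m, L = 0.4914 m, θ = 153.4°: √(L² − r² sin²θ) = 0.48938 m.
v = −0.0995·28.93·0.44776·[1 + 0.0995·-0.89415/0.48938] = -1.0546 m/s.
|v| = 1.0546 m/s = 1054.6 mm/s.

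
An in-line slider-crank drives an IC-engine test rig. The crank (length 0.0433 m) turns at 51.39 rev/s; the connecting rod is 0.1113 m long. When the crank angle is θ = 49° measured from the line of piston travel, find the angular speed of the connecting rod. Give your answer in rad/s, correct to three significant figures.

86.2

ω = 322.9 rad/s (converted from 51.39 rev/s).
The rod makes angle φ with the slider axis where L sinφ = r sinθ; differentiating, L cosφ·φ̇ = r ω cosθ.
L cosφ = √(L² − r² sin²θ) = 0.10639 m.
|ω_rod| = r ω |cosθ| / √(L² − r² sin²θ) = 0.0433·322.9·0.65606/0.10639 = 86.213 rad/s.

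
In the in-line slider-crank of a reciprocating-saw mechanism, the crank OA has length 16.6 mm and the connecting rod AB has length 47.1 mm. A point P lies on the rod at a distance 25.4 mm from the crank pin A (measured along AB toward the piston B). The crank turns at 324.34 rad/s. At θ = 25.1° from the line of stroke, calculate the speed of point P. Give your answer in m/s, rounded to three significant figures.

3.50

ω = 324.3 rad/s.  Crank-pin speed |V_A| = rω = 5.384 m/s, perpendicular to OA.
Rod angle: sinφ = −(r/L) sinθ ⇒ φ = -8.598°; ω_rod = −rω cosθ/√(L²−r²sin²θ) = -104.69 rad/s.
V_P = V_A + ω_rod × AP, with AP = 0.0254 m along the rod.
Components: V_Px = −rω sinθ − a·ω_rod·sinφ = -2.6815 m/s;  V_Py = rω cosθ + a·ω_rod·cosφ = +2.2463 m/s.
|V_P| = √(V_Px² + V_Py²) = 3.498 m/s.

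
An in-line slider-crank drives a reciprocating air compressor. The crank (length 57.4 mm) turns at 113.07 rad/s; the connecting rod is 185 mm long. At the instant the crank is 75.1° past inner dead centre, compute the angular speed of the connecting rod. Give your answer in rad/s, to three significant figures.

ω = 113.1 rad/s
The rod makes angle φ with the slider axis where L sinφ = r sinθ; differentiating, L cosφ·φ̇ = r ω cosθ.
L cosφ = √(L² − r² sin²θ) = 0.17649 m.
|ω_rod| = r ω |cosθ| / √(L² − r² sin²θ) = 0.0574·113.1·0.25713/0.17649 = 9.4559 rad/s.

9.46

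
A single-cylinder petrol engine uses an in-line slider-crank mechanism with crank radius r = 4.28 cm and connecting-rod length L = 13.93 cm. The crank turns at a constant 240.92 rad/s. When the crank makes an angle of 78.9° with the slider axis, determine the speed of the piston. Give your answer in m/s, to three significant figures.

10.7

ω = 240.9 rad/s
For an in-line slider-crank, x = r cosθ + √(L² − r² sin²θ), so v = −rω sinθ·[1 + r cosθ/√(L² − r² sin²θ)].
With r = 0.0428 m, L = 0.1393 m, θ = 78.9°: √(L² − r² sin²θ) = 0.13282 m.
v = −0.0428·240.9·0.98129·[1 + 0.0428·0.19252/0.13282] = -10.746 m/s.
|v| = 10.746 m/s.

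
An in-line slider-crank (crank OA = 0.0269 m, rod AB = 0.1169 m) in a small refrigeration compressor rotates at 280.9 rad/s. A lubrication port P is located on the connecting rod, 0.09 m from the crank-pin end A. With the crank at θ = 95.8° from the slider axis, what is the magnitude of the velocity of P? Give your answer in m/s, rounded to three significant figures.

ω = 280.9 rad/s.  Crank-pin speed |V_A| = rω = 7.5562 m/s, perpendicular to OA.
Rod angle: sinφ = −(r/L) sinθ ⇒ φ = -13.234°; ω_rod = −rω cosθ/√(L²−r²sin²θ) = +6.7103 rad/s.
V_P = V_A + ω_rod × AP, with AP = 0.09 m along the rod.
Components: V_Px = −rω sinθ − a·ω_rod·sinφ = -7.3793 m/s;  V_Py = rω cosθ + a·ω_rod·cosφ = -0.17571 m/s.
|V_P| = √(V_Px² + V_Py²) = 7.3814 m/s.

7.38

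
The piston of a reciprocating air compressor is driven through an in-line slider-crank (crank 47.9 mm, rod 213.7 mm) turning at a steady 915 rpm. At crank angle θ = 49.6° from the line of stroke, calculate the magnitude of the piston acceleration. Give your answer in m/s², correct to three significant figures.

ω = 2π·915/60 = 95.82 rad/s
x(θ) = r cosθ + √(L² − r² sin²θ); with ω constant, a = ω²·d²x/dθ².
d²x/dθ² = −r cosθ − r²(cos2θ)/√u − r⁴ sin²2θ/(4u^{3/2}),  u = L² − r² sin²θ = 0.0443371 m².
Substituting r = 0.0479 m, L = 0.2137 m, θ = 49.6°: d²x/dθ² = -0.02944 m.
a = ω²·d²x/dθ² = (95.82)²·(-0.02944) = -270.3 m/s²;  |a| = 270.3 m/s².

270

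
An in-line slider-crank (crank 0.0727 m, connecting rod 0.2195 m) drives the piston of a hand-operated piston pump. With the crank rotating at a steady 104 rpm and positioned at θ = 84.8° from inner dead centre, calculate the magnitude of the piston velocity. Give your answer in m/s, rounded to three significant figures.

0.814

ω = 2π·104/60 = 10.89 rad/s
For an in-line slider-crank, x = r cosθ + √(L² − r² sin²θ), so v = −rω sinθ·[1 + r cosθ/√(L² − r² sin²θ)].
With r = 0.0727 m, L = 0.2195 m, θ = 84.8°: √(L² − r² sin²θ) = 0.20722 m.
v = −0.0727·10.89·0.99588·[1 + 0.0727·0.09063/0.20722] = -0.81358 m/s.
|v| = 0.81358 m/s.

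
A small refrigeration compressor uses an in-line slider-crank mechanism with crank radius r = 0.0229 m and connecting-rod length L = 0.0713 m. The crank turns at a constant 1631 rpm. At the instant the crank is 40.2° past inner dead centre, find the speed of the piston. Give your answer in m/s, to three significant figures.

ω = 2π·1631/60 = 170.8 rad/s
For an in-line slider-crank, x = r cosθ + √(L² − r² sin²θ), so v = −rω sinθ·[1 + r cosθ/√(L² − r² sin²θ)].
With r = 0.0229 m, L = 0.0713 m, θ = 40.2°: √(L² − r² sin²θ) = 0.069751 m.
v = −0.0229·170.8·0.64546·[1 + 0.0229·0.76380/0.069751] = -3.1576 m/s.
|v| = 3.1576 m/s.

3.16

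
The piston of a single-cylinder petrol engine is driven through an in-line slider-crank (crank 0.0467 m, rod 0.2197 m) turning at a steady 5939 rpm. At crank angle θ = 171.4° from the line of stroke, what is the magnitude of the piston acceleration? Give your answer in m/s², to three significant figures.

ω = 2π·5939/60 = 621.9 rad/s
x(θ) = r cosθ + √(L² − r² sin²θ); with ω constant, a = ω²·d²x/dθ².
d²x/dθ² = −r cosθ − r²(cos2θ)/√u − r⁴ sin²2θ/(4u^{3/2}),  u = L² − r² sin²θ = 0.0482193 m².
Substituting r = 0.0467 m, L = 0.2197 m, θ = 171.4°: d²x/dθ² = +0.036678 m.
a = ω²·d²x/dθ² = (621.9)²·(+0.036678) = +14187 m/s²;  |a| = 14187 m/s².

14200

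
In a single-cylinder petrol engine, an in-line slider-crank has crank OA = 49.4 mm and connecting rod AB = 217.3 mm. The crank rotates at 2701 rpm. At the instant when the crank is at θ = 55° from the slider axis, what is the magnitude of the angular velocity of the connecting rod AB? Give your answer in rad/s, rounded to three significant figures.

ω = 282.8 rad/s (converted from 2701 rpm).
The rod makes angle φ with the slider axis where L sinφ = r sinθ; differentiating, L cosφ·φ̇ = r ω cosθ.
L cosφ = √(L² − r² sin²θ) = 0.2135 m.
|ω_rod| = r ω |cosθ| / √(L² − r² sin²θ) = 0.0494·282.8·0.57358/0.2135 = 37.538 rad/s.

37.5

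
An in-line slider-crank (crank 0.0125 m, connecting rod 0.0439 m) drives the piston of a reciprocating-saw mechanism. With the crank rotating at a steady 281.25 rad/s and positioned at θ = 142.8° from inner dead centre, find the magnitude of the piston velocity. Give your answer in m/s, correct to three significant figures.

1.64

ω = 281.2 rad/s
For an in-line slider-crank, x = r cosθ + √(L² − r² sin²θ), so v = −rω sinθ·[1 + r cosθ/√(L² − r² sin²θ)].
With r = 0.0125 m, L = 0.0439 m, θ = 142.8°: √(L² − r² sin²θ) = 0.043245 m.
v = −0.0125·281.2·0.60460·[1 + 0.0125·-0.79653/0.043245] = -1.6362 m/s.
|v| = 1.6362 m/s.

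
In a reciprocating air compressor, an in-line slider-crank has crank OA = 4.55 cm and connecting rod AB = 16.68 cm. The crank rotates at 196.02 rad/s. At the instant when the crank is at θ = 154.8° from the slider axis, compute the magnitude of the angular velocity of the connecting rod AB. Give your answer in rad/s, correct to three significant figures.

48.7

ω = 196 rad/s
The rod makes angle φ with the slider axis where L sinφ = r sinθ; differentiating, L cosφ·φ̇ = r ω cosθ.
L cosφ = √(L² − r² sin²θ) = 0.16567 m.
|ω_rod| = r ω |cosθ| / √(L² − r² sin²θ) = 0.0455·196·0.90483/0.16567 = 48.711 rad/s.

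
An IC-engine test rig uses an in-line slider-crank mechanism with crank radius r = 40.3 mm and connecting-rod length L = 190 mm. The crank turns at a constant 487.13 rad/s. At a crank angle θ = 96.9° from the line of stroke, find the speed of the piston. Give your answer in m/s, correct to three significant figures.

19.0

ω = 487.1 rad/s
For an in-line slider-crank, x = r cosθ + √(L² − r² sin²θ), so v = −rω sinθ·[1 + r cosθ/√(L² − r² sin²θ)].
With r = 0.0403 m, L = 0.19 m, θ = 96.9°: √(L² − r² sin²θ) = 0.18574 m.
v = −0.0403·487.1·0.99276·[1 + 0.0403·-0.12014/0.18574] = -18.981 m/s.
|v| = 18.981 m/s.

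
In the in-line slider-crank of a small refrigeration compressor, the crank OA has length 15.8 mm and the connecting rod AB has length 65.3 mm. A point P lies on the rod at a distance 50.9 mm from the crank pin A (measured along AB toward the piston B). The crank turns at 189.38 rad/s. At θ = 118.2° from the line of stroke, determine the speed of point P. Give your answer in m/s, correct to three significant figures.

2.42

ω = 189.4 rad/s.  Crank-pin speed |V_A| = rω = 2.9922 m/s, perpendicular to OA.
Rod angle: sinφ = −(r/L) sinθ ⇒ φ = -12.312°; ω_rod = −rω cosθ/√(L²−r²sin²θ) = +22.163 rad/s.
V_P = V_A + ω_rod × AP, with AP = 0.0509 m along the rod.
Components: V_Px = −rω sinθ − a·ω_rod·sinφ = -2.3965 m/s;  V_Py = rω cosθ + a·ω_rod·cosφ = -0.31181 m/s.
|V_P| = √(V_Px² + V_Py²) = 2.4167 m/s.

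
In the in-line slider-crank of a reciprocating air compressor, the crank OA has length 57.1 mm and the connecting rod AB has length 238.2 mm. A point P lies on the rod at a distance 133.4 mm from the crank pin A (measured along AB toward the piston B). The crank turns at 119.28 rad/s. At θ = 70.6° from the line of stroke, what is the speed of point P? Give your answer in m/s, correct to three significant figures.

ω = 119.3 rad/s.  Crank-pin speed |V_A| = rω = 6.8109 m/s, perpendicular to OA.
Rod angle: sinφ = −(r/L) sinθ ⇒ φ = -13.068°; ω_rod = −rω cosθ/√(L²−r²sin²θ) = -9.75 rad/s.
V_P = V_A + ω_rod × AP, with AP = 0.1334 m along the rod.
Components: V_Px = −rω sinθ − a·ω_rod·sinφ = -6.7183 m/s;  V_Py = rω cosθ + a·ω_rod·cosφ = +0.99534 m/s.
|V_P| = √(V_Px² + V_Py²) = 6.7916 m/s.

6.79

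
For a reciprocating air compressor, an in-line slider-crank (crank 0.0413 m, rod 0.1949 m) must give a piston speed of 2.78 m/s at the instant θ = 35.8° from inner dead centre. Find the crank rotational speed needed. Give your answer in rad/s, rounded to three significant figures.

98.1

For an in-line slider-crank, |v_piston| = rω|sinθ|·[1 + r cosθ/√(L² − r² sin²θ)].
With r = 0.0413 m, L = 0.1949 m, θ = 35.8°: the bracketed kinematic factor |dx/dθ| = 0.028343 m.
ω = v/|dx/dθ| = 2.78/0.028343 = 98.084 rad/s.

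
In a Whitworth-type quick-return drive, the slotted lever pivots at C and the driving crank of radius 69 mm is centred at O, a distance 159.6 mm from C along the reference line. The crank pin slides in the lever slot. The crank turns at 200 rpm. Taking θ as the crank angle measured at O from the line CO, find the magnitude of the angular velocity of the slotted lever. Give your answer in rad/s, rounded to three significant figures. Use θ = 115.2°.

0.0725

ω = 20.94 rad/s (from 200 rpm).
Crank pin A relative to C: A = (d + r cosθ, r sinθ); lever angle φ = atan2(r sinθ, d + r cosθ).
Differentiating tanφ: φ̇ = rω(d cosθ + r)/(d² + r² + 2dr cosθ).
d² + r² + 2dr cosθ = |CA|² = 0.0208555 m²;  d cosθ + r = +0.0010456 m.
|ω_lever| = |0.069·20.94·+0.0010456| / 0.0208555 = 0.072454 rad/s.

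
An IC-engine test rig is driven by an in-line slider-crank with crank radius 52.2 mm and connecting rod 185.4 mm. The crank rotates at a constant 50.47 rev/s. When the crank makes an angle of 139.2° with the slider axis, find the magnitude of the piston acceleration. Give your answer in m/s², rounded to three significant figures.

3720

ω = 2π·50.5 = 317.1 rad/s
x(θ) = r cosθ + √(L² − r² sin²θ); with ω constant, a = ω²·d²x/dθ².
d²x/dθ² = −r cosθ − r²(cos2θ)/√u − r⁴ sin²2θ/(4u^{3/2}),  u = L² − r² sin²θ = 0.0332098 m².
Substituting r = 0.0522 m, L = 0.1854 m, θ = 139.2°: d²x/dθ² = +0.037031 m.
a = ω²·d²x/dθ² = (317.1)²·(+0.037031) = +3723.8 m/s²;  |a| = 3723.8 m/s².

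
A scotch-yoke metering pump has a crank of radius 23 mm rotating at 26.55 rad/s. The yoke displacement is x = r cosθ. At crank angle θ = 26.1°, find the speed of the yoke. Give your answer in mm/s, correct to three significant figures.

269

ω = 26.55 rad/s
x = r cosθ ⇒ ẋ = −rω sinθ.
|v| = rω|sinθ| = 0.023·26.55·|sin 26.1°| = 0.26865 m/s = 268.65 mm/s.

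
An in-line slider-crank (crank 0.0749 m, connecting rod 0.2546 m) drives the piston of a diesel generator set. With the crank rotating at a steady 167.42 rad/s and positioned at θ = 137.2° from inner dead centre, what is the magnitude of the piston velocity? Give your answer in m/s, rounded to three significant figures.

6.64

ω = 167.4 rad/s
For an in-line slider-crank, x = r cosθ + √(L² − r² sin²θ), so v = −rω sinθ·[1 + r cosθ/√(L² − r² sin²θ)].
With r = 0.0749 m, L = 0.2546 m, θ = 137.2°: √(L² − r² sin²θ) = 0.24946 m.
v = −0.0749·167.4·0.67944·[1 + 0.0749·-0.73373/0.24946] = -6.6431 m/s.
|v| = 6.6431 m/s.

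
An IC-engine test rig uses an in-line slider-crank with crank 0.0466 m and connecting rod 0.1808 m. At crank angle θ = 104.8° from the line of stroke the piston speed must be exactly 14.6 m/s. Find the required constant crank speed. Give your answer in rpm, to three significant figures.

For an in-line slider-crank, |v_piston| = rω|sinθ|·[1 + r cosθ/√(L² − r² sin²θ)].
With r = 0.0466 m, L = 0.1808 m, θ = 104.8°: the bracketed kinematic factor |dx/dθ| = 0.041991 m.
ω = v/|dx/dθ| = 14.6/0.041991 = 347.69 rad/s.
N = 60ω/(2π) = 3320.2 rpm.

3320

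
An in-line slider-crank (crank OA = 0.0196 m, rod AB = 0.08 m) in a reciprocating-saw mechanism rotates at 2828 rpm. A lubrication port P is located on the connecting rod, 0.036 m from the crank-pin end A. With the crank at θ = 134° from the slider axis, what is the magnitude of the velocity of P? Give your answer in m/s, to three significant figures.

4.44

ω = 296.1 rad/s.  Crank-pin speed |V_A| = rω = 5.8045 m/s, perpendicular to OA.
Rod angle: sinφ = −(r/L) sinθ ⇒ φ = -10.151°; ω_rod = −rω cosθ/√(L²−r²sin²θ) = +51.203 rad/s.
V_P = V_A + ω_rod × AP, with AP = 0.036 m along the rod.
Components: V_Px = −rω sinθ − a·ω_rod·sinφ = -3.8505 m/s;  V_Py = rω cosθ + a·ω_rod·cosφ = -2.2177 m/s.
|V_P| = √(V_Px² + V_Py²) = 4.4435 m/s.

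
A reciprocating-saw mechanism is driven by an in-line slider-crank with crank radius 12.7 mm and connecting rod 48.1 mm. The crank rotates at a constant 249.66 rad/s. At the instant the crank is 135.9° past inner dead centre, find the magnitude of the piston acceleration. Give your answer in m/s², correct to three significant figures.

ω = 249.7 rad/s
x(θ) = r cosθ + √(L² − r² sin²θ); with ω constant, a = ω²·d²x/dθ².
d²x/dθ² = −r cosθ − r²(cos2θ)/√u − r⁴ sin²2θ/(4u^{3/2}),  u = L² − r² sin²θ = 0.0022355 m².
Substituting r = 0.0127 m, L = 0.0481 m, θ = 135.9°: d²x/dθ² = +0.0089516 m.
a = ω²·d²x/dθ² = (249.7)²·(+0.0089516) = +557.95 m/s²;  |a| = 557.95 m/s².

558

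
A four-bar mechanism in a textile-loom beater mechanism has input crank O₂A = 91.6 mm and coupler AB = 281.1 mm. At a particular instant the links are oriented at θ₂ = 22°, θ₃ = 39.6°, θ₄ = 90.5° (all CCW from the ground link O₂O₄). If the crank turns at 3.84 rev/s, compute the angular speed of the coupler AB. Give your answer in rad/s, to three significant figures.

9.43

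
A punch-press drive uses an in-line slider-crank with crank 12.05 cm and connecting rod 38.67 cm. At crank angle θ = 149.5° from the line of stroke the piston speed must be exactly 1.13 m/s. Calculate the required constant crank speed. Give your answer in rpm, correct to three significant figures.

For an in-line slider-crank, |v_piston| = rω|sinθ|·[1 + r cosθ/√(L² − r² sin²θ)].
With r = 0.1205 m, L = 0.3867 m, θ = 149.5°: the bracketed kinematic factor |dx/dθ| = 0.044528 m.
ω = v/|dx/dθ| = 1.13/0.044528 = 25.377 rad/s.
N = 60ω/(2π) = 242.33 rpm.

242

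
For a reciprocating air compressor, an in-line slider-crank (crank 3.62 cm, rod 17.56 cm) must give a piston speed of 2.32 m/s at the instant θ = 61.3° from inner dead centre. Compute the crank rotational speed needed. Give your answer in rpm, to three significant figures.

634

For an in-line slider-crank, |v_piston| = rω|sinθ|·[1 + r cosθ/√(L² − r² sin²θ)].
With r = 0.0362 m, L = 0.1756 m, θ = 61.3°: the bracketed kinematic factor |dx/dθ| = 0.034949 m.
ω = v/|dx/dθ| = 2.32/0.034949 = 66.383 rad/s.
N = 60ω/(2π) = 633.91 rpm.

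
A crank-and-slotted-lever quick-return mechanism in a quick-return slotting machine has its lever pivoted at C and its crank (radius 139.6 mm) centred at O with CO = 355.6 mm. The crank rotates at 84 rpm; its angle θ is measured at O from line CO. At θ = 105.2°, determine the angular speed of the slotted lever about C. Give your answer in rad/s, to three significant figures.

0.475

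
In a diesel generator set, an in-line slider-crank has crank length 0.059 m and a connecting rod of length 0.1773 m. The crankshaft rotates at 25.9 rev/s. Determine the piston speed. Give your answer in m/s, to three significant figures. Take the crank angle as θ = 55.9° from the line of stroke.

9.49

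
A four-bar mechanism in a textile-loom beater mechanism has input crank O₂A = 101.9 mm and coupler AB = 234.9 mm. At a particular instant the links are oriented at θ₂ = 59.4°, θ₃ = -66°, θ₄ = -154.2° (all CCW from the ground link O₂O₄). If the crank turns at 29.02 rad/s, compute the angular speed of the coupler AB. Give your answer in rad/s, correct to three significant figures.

6.97

ω₂ = 29.02 rad/s
Differentiating the loop-closure r₂e^{iθ₂}+r₃e^{iθ₃}=r₁+r₄e^{iθ₄} gives r₂ω₂e^{iθ₂}+r₃ω₃e^{iθ₃}=r₄ω₄e^{iθ₄}.
Eliminating the other unknown: ω₃ = r₂ω₂ sin(θ₄−θ₂) / [r₃ sin(θ₃−θ₄)].
Numerator sine = +0.55339; denominator sine = +0.99951.
Result = 0.1019·29.02·(+0.55339) / (0.2349·(+0.99951)) = +6.97 rad/s; magnitude 6.97 rad/s.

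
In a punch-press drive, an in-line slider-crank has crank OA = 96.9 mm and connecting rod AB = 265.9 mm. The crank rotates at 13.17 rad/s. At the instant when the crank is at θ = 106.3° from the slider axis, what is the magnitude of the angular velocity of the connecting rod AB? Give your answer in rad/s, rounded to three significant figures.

1.44

ω = 13.17 rad/s
The rod makes angle φ with the slider axis where L sinφ = r sinθ; differentiating, L cosφ·φ̇ = r ω cosθ.
L cosφ = √(L² − r² sin²θ) = 0.2491 m.
|ω_rod| = r ω |cosθ| / √(L² − r² sin²θ) = 0.0969·13.17·0.28067/0.2491 = 1.4379 rad/s.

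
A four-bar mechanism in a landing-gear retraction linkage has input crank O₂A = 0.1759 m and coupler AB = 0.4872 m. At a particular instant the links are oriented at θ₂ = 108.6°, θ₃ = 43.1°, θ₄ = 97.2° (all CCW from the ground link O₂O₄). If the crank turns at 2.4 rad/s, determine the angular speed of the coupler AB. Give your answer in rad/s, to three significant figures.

ω₂ = 2.4 rad/s
Differentiating the loop-closure r₂e^{iθ₂}+r₃e^{iθ₃}=r₁+r₄e^{iθ₄} gives r₂ω₂e^{iθ₂}+r₃ω₃e^{iθ₃}=r₄ω₄e^{iθ₄}.
Eliminating the other unknown: ω₃ = r₂ω₂ sin(θ₄−θ₂) / [r₃ sin(θ₃−θ₄)].
Numerator sine = -0.19766; denominator sine = -0.81004.
Result = 0.1759·2.4·(-0.19766) / (0.4872·(-0.81004)) = +0.21143 rad/s; magnitude 0.21143 rad/s.

0.211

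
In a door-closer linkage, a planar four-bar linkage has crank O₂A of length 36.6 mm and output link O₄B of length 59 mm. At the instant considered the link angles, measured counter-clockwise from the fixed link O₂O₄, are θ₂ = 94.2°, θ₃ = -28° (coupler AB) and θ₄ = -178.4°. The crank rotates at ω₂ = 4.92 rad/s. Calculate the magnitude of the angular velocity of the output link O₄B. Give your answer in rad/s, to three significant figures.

5.23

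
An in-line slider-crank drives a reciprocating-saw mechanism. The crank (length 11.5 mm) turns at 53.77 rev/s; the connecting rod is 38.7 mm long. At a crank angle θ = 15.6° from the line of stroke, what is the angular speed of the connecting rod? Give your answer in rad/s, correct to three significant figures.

97.0

ω = 337.8 rad/s (converted from 53.77 rev/s).
The rod makes angle φ with the slider axis where L sinφ = r sinθ; differentiating, L cosφ·φ̇ = r ω cosθ.
L cosφ = √(L² − r² sin²θ) = 0.038576 m.
|ω_rod| = r ω |cosθ| / √(L² − r² sin²θ) = 0.0115·337.8·0.96316/0.038576 = 97.006 rad/s.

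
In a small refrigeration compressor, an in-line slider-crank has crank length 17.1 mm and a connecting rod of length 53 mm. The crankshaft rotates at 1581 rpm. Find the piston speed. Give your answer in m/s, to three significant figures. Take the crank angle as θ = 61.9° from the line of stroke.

2.89

ω = 2π·1581/60 = 165.6 rad/s
For an in-line slider-crank, x = r cosθ + √(L² − r² sin²θ), so v = −rω sinθ·[1 + r cosθ/√(L² − r² sin²θ)].
With r = 0.0171 m, L = 0.053 m, θ = 61.9°: √(L² − r² sin²θ) = 0.050808 m.
v = −0.0171·165.6·0.88213·[1 + 0.0171·0.47101/0.050808] = -2.8933 m/s.
|v| = 2.8933 m/s.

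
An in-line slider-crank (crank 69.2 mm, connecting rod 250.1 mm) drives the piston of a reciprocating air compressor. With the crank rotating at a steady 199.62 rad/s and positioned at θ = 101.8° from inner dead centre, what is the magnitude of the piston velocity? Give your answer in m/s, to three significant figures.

ω = 199.6 rad/s
For an in-line slider-crank, x = r cosθ + √(L² − r² sin²θ), so v = −rω sinθ·[1 + r cosθ/√(L² − r² sin²θ)].
With r = 0.0692 m, L = 0.2501 m, θ = 101.8°: √(L² − r² sin²θ) = 0.24075 m.
v = −0.0692·199.6·0.97887·[1 + 0.0692·-0.20450/0.24075] = -12.727 m/s.
|v| = 12.727 m/s.

12.7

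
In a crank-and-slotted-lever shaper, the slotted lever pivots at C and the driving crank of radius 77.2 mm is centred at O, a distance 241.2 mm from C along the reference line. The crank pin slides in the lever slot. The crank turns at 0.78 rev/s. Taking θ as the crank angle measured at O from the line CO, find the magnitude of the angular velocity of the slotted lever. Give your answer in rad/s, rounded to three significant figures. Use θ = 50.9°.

0.990

ω = 4.901 rad/s (from 0.78 rev/s).
Crank pin A relative to C: A = (d + r cosθ, r sinθ); lever angle φ = atan2(r sinθ, d + r cosθ).
Differentiating tanφ: φ̇ = rω(d cosθ + r)/(d² + r² + 2dr cosθ).
d² + r² + 2dr cosθ = |CA|² = 0.0876245 m²;  d cosθ + r = +0.22932 m.
|ω_lever| = |0.0772·4.901·+0.22932| / 0.0876245 = 0.99016 rad/s.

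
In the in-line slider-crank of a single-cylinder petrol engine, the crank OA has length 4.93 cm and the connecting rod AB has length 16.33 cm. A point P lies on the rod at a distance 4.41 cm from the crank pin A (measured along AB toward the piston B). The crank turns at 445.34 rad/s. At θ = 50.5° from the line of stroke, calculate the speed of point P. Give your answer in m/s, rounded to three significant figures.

ω = 445.3 rad/s.  Crank-pin speed |V_A| = rω = 21.955 m/s, perpendicular to OA.
Rod angle: sinφ = −(r/L) sinθ ⇒ φ = -13.471°; ω_rod = −rω cosθ/√(L²−r²sin²θ) = -87.938 rad/s.
V_P = V_A + ω_rod × AP, with AP = 0.0441 m along the rod.
Components: V_Px = −rω sinθ − a·ω_rod·sinφ = -17.845 m/s;  V_Py = rω cosθ + a·ω_rod·cosφ = +10.194 m/s.
|V_P| = √(V_Px² + V_Py²) = 20.551 m/s.

20.6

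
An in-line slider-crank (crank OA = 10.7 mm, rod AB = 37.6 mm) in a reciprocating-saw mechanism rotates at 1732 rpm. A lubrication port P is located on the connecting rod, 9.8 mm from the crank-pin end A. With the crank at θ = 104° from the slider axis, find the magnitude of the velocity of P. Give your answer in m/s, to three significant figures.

1.88

ω = 181.4 rad/s.  Crank-pin speed |V_A| = rω = 1.9407 m/s, perpendicular to OA.
Rod angle: sinφ = −(r/L) sinθ ⇒ φ = -16.029°; ω_rod = −rω cosθ/√(L²−r²sin²θ) = +12.992 rad/s.
V_P = V_A + ω_rod × AP, with AP = 0.0098 m along the rod.
Components: V_Px = −rω sinθ − a·ω_rod·sinφ = -1.8479 m/s;  V_Py = rω cosθ + a·ω_rod·cosφ = -0.34713 m/s.
|V_P| = √(V_Px² + V_Py²) = 1.8802 m/s.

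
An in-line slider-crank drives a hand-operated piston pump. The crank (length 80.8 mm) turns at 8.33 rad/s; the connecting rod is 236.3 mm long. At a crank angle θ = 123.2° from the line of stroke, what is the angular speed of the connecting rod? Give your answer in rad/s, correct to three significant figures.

1.63

ω = 8.33 rad/s
The rod makes angle φ with the slider axis where L sinφ = r sinθ; differentiating, L cosφ·φ̇ = r ω cosθ.
L cosφ = √(L² − r² sin²θ) = 0.22642 m.
|ω_rod| = r ω |cosθ| / √(L² − r² sin²θ) = 0.0808·8.33·0.54756/0.22642 = 1.6277 rad/s.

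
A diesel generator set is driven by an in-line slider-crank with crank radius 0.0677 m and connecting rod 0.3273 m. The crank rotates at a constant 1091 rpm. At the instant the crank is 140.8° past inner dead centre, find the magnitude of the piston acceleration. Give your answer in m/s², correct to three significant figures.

646

ω = 2π·1091/60 = 114.2 rad/s
x(θ) = r cosθ + √(L² − r² sin²θ); with ω constant, a = ω²·d²x/dθ².
d²x/dθ² = −r cosθ − r²(cos2θ)/√u − r⁴ sin²2θ/(4u^{3/2}),  u = L² − r² sin²θ = 0.105294 m².
Substituting r = 0.0677 m, L = 0.3273 m, θ = 140.8°: d²x/dθ² = +0.049476 m.
a = ω²·d²x/dθ² = (114.2)²·(+0.049476) = +645.81 m/s²;  |a| = 645.81 m/s².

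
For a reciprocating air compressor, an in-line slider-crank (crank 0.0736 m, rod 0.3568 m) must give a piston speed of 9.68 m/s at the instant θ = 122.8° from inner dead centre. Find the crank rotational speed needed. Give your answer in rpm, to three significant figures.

For an in-line slider-crank, |v_piston| = rω|sinθ|·[1 + r cosθ/√(L² − r² sin²θ)].
With r = 0.0736 m, L = 0.3568 m, θ = 122.8°: the bracketed kinematic factor |dx/dθ| = 0.054846 m.
ω = v/|dx/dθ| = 9.68/0.054846 = 176.49 rad/s.
N = 60ω/(2π) = 1685.4 rpm.

1690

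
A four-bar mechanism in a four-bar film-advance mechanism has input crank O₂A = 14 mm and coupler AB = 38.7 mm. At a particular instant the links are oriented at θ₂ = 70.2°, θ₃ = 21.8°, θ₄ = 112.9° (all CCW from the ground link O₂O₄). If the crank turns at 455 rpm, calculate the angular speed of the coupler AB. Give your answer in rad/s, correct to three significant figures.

ω₂ = 47.65 rad/s (from 455 rpm).
Differentiating the loop-closure r₂e^{iθ₂}+r₃e^{iθ₃}=r₁+r₄e^{iθ₄} gives r₂ω₂e^{iθ₂}+r₃ω₃e^{iθ₃}=r₄ω₄e^{iθ₄}.
Eliminating the other unknown: ω₃ = r₂ω₂ sin(θ₄−θ₂) / [r₃ sin(θ₃−θ₄)].
Numerator sine = +0.67816; denominator sine = -0.99982.
Result = 0.014·47.65·(+0.67816) / (0.0387·(-0.99982)) = -11.691 rad/s; magnitude 11.691 rad/s.

11.7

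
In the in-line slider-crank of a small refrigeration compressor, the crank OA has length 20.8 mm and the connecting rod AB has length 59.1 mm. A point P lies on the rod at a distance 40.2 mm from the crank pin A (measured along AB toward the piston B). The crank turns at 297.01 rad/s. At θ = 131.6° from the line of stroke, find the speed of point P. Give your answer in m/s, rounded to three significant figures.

ω = 297 rad/s.  Crank-pin speed |V_A| = rω = 6.1778 m/s, perpendicular to OA.
Rod angle: sinφ = −(r/L) sinθ ⇒ φ = -15.259°; ω_rod = −rω cosθ/√(L²−r²sin²θ) = +71.937 rad/s.
V_P = V_A + ω_rod × AP, with AP = 0.0402 m along the rod.
Components: V_Px = −rω sinθ − a·ω_rod·sinφ = -3.8587 m/s;  V_Py = rω cosθ + a·ω_rod·cosφ = -1.3117 m/s.
|V_P| = √(V_Px² + V_Py²) = 4.0755 m/s.

4.08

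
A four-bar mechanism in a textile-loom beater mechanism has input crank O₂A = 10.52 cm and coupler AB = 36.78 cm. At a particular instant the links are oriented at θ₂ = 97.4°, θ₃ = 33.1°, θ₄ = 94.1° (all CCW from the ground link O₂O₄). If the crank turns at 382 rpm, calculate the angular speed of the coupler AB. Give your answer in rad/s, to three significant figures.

ω₂ = 40 rad/s (from 382 rpm).
Differentiating the loop-closure r₂e^{iθ₂}+r₃e^{iθ₃}=r₁+r₄e^{iθ₄} gives r₂ω₂e^{iθ₂}+r₃ω₃e^{iθ₃}=r₄ω₄e^{iθ₄}.
Eliminating the other unknown: ω₃ = r₂ω₂ sin(θ₄−θ₂) / [r₃ sin(θ₃−θ₄)].
Numerator sine = -0.05756; denominator sine = -0.87462.
Result = 0.1052·40·(-0.05756) / (0.3678·(-0.87462)) = +0.75306 rad/s; magnitude 0.75306 rad/s.

0.753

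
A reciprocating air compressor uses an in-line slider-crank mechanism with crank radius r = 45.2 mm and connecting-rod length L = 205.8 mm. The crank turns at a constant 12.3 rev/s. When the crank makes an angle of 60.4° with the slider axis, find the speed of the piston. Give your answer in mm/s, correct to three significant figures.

3370

ω = 2π·12.3 = 77.28 rad/s
For an in-line slider-crank, x = r cosθ + √(L² − r² sin²θ), so v = −rω sinθ·[1 + r cosθ/√(L² − r² sin²θ)].
With r = 0.0452 m, L = 0.2058 m, θ = 60.4°: √(L² − r² sin²θ) = 0.20201 m.
v = −0.0452·77.28·0.86949·[1 + 0.0452·0.49394/0.20201] = -3.373 m/s.
|v| = 3.373 m/s = 3373 mm/s.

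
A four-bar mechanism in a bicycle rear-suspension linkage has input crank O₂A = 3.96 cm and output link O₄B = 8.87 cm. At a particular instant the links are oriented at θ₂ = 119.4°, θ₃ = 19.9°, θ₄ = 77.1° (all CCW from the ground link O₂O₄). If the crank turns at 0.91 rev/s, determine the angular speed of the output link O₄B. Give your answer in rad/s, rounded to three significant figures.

3.00

ω₂ = 5.718 rad/s (from 0.91 rev/s).
Differentiating the loop-closure r₂e^{iθ₂}+r₃e^{iθ₃}=r₁+r₄e^{iθ₄} gives r₂ω₂e^{iθ₂}+r₃ω₃e^{iθ₃}=r₄ω₄e^{iθ₄}.
Eliminating the other unknown: ω₄ = r₂ω₂ sin(θ₂−θ₃) / [r₄ sin(θ₄−θ₃)].
Numerator sine = +0.98629; denominator sine = +0.84057.
Result = 0.0396·5.718·(+0.98629) / (0.0887·(+0.84057)) = +2.9952 rad/s; magnitude 2.9952 rad/s.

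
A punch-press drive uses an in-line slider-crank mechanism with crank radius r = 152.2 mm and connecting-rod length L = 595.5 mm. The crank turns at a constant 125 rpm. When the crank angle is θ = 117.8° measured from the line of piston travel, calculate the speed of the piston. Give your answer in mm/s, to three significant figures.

1550

ω = 2π·125/60 = 13.09 rad/s
For an in-line slider-crank, x = r cosθ + √(L² − r² sin²θ), so v = −rω sinθ·[1 + r cosθ/√(L² − r² sin²θ)].
With r = 0.1522 m, L = 0.5955 m, θ = 117.8°: √(L² − r² sin²θ) = 0.58008 m.
v = −0.1522·13.09·0.88458·[1 + 0.1522·-0.46639/0.58008] = -1.5467 m/s.
|v| = 1.5467 m/s = 1546.7 mm/s.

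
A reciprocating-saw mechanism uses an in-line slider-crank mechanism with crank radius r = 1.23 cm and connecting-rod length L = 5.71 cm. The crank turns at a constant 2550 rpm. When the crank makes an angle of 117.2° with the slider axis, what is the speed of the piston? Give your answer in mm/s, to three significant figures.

2630

ω = 2π·2550/60 = 267 rad/s
For an in-line slider-crank, x = r cosθ + √(L² − r² sin²θ), so v = −rω sinθ·[1 + r cosθ/√(L² − r² sin²θ)].
With r = 0.0123 m, L = 0.0571 m, θ = 117.2°: √(L² − r² sin²θ) = 0.056042 m.
v = −0.0123·267·0.88942·[1 + 0.0123·-0.45710/0.056042] = -2.6282 m/s.
|v| = 2.6282 m/s = 2628.2 mm/s.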